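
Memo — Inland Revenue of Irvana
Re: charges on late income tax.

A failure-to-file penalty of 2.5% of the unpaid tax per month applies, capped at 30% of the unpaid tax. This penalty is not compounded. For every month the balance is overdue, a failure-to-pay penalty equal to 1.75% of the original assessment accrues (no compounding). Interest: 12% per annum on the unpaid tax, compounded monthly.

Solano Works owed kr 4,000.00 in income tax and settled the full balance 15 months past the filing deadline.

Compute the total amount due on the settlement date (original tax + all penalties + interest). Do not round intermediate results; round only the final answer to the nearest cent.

Failure-to-file: 15 × 2.5% × kr 4,000.00 = kr 1,500.00, capped at 30% × kr 4,000.00 = kr 1,200.00
Failure-to-pay penalty = 1.75% × kr 4,000.00 × 15 mo = kr 1,050.00
Interest (12%/yr ÷ 12 = 1%/month): kr 4,000.00 × ((1 + 0.01)^15 − 1) = kr 643.8758…
Total = kr 4,000.00 + kr 2,250.0000 + kr 643.8758… = kr 6,893.88

kr 6,893.88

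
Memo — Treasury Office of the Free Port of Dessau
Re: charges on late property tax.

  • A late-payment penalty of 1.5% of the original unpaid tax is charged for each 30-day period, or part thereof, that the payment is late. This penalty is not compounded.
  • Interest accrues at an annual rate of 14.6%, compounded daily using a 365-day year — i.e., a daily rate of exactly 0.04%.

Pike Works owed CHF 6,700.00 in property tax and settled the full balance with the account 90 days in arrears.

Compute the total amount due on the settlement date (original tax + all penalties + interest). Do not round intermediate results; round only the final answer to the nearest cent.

CHF 7,247.04

Penalty periods: ⌈90/30⌉ = 3; penalty = 3 × 1.5% × CHF 6,700.00 = CHF 301.50
Interest: CHF 6,700.00 × ((1 + 0.0004)^90 − 1) = CHF 6,700.00 × 0.03664838… = CHF 245.5442…
Total = CHF 6,700.00 + CHF 301.5000 + CHF 245.5442… = CHF 7,247.04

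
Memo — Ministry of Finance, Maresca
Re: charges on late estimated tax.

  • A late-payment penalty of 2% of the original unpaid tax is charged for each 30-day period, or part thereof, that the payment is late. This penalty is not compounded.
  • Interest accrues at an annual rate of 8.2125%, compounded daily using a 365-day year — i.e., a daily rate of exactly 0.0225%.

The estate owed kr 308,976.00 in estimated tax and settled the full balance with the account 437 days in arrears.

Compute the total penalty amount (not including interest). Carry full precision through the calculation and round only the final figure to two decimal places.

kr 92,692.80

Penalty periods: ⌈437/30⌉ = 15; penalty = 15 × 2% × kr 308,976.00 = kr 92,692.80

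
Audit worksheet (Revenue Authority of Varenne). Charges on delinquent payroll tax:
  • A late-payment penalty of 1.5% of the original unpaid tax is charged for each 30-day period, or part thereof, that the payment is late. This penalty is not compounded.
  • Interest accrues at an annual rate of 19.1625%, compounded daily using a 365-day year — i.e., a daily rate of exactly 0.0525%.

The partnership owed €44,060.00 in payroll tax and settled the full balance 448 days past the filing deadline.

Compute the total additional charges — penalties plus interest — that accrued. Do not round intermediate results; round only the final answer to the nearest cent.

€21,593.09

Penalty periods: ⌈448/30⌉ = 15; penalty = 15 × 1.5% × €44,060.00 = €9,913.50
Interest: €44,060.00 × ((1 + 0.000525)^448 − 1) = €44,060.00 × 0.26508369… = €11,679.5876…
Penalties + interest = €9,913.5000 + €11,679.5876… = €21,593.09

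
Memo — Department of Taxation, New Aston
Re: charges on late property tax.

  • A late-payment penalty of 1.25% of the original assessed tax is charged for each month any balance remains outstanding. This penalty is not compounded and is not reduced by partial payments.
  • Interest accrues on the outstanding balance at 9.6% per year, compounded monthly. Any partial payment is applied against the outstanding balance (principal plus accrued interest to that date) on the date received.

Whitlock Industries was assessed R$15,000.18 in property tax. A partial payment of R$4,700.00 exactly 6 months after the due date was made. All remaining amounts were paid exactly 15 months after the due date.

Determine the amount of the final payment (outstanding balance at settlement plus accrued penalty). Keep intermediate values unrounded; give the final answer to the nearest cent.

R$14,667.68

Monthly rate = 9.6% ÷ 12 = 0.8%
Balance at month 6: R$15,000.1800 × (1 + 0.008)^6 = R$15,734.7433…
After R$4,700.00 payment: R$15,734.7433… − R$4,700.00 = R$11,034.7433…
Balance at month 15: R$11,034.7433… × (1 + 0.008)^9 = R$11,855.1492…
Penalty: 15 × 1.25% × R$15,000.18 = R$2,812.53…
Final settlement = outstanding balance + penalty = R$11,855.1492… + R$2,812.53… = R$14,667.68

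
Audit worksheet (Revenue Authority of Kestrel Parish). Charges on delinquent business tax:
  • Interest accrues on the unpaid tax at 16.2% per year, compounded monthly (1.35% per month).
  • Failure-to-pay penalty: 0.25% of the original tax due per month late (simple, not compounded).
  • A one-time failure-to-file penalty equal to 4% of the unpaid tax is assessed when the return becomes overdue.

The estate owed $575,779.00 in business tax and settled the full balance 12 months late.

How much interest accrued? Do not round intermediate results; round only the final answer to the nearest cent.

$100,523.29

Interest: $575,779.00 × ((1 + 0.0135)^12 − 1) = $575,779.00 × 0.1745866… = $100,523.2892…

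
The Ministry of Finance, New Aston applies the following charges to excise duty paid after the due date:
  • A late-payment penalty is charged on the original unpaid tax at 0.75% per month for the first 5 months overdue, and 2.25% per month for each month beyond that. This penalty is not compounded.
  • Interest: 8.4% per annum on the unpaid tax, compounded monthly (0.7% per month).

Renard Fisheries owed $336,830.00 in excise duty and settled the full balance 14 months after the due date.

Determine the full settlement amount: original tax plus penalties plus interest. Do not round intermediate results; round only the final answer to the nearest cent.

Penalty, months 1–5: 5 × 0.75% × $336,830.00 = $12,631.13…
Penalty, months 6–14: 9 × 2.25% × $336,830.00 = $68,208.08…
Interest: $336,830.00 × ((1 + 0.007)^14 − 1) = $336,830.00 × 0.1025863… = $34,554.1399…
Total = $336,830.00 + $80,839.2000 + $34,554.1399… = $452,223.34

$452,223.34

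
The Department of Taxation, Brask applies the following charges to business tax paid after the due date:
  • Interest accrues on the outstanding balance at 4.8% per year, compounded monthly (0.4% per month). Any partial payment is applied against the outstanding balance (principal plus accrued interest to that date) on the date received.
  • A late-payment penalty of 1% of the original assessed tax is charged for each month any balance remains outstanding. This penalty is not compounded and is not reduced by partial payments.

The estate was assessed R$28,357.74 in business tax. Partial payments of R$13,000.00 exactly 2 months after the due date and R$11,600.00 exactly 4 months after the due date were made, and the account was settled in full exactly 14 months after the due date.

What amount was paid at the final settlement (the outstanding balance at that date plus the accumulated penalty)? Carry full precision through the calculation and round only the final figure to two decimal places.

Balance at month 2: R$28,357.7400 × (1 + 0.004)^2 = R$28,585.0556…
After R$13,000.00 payment: R$28,585.0556… − R$13,000.00 = R$15,585.0556…
Balance at month 4: R$15,585.0556… × (1 + 0.004)^2 = R$15,709.9854…
After R$11,600.00 payment: R$15,709.9854… − R$11,600.00 = R$4,109.9854…
Balance at month 14: R$4,109.9854… × (1 + 0.004)^10 = R$4,277.3758…
Penalty: 14 × 1% × R$28,357.74 = R$3,970.08…
Final settlement = outstanding balance + penalty = R$4,277.3758… + R$3,970.08… = R$8,247.46

R$8,247.46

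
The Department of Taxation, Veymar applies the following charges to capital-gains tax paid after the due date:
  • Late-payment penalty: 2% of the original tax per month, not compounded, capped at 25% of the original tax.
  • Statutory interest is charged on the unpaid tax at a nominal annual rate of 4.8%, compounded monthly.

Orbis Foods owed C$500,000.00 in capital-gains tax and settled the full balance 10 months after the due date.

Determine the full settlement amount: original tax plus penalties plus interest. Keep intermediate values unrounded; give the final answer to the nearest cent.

C$620,363.87

Penalty: 10 × 2% × C$500,000.00 = C$100,000.00 (below the 25% cap of C$125,000.00)
Interest (4.8%/yr ÷ 12 = 0.4%/month): C$500,000.00 × ((1 + 0.004)^10 − 1) = C$20,363.8670…
Total = C$500,000.00 + C$100,000.0000 + C$20,363.8670… = C$620,363.87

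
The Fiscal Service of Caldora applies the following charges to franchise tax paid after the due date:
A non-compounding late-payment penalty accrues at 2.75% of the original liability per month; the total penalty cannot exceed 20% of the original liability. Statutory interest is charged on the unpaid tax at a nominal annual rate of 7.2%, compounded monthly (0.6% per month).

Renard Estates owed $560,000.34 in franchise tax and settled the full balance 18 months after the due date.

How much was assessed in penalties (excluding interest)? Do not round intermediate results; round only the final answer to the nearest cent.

Penalty (uncapped): 18 × 2.75% × $560,000.34 = $277,200.17…; cap = 20% × $560,000.34 = $112,000.07… → penalty = $112,000.07…

$112,000.07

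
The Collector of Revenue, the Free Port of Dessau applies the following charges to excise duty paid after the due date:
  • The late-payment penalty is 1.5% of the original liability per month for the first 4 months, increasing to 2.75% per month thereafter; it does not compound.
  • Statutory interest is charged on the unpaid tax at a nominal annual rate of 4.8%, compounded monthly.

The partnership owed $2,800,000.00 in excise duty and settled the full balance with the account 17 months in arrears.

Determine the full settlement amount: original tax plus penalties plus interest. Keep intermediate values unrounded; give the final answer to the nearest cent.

Penalty, months 1–4: 4 × 1.5% × $2,800,000.00 = $168,000.00
Penalty, months 5–17: 13 × 2.75% × $2,800,000.00 = $1,001,000.00
Interest (4.8%/yr ÷ 12 = 0.4%/month): $2,800,000.00 × ((1 + 0.004)^17 − 1) = $196,616.3799…
Total = $2,800,000.00 + $1,169,000.0000 + $196,616.3799… = $4,165,616.38

$4,165,616.38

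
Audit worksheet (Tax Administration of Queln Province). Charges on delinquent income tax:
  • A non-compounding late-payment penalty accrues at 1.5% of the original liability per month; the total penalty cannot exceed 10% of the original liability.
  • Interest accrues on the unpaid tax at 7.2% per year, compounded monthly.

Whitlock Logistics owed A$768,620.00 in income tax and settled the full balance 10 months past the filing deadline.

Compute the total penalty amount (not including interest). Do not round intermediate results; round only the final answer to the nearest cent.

A$76,862.00

Penalty (uncapped): 10 × 1.5% × A$768,620.00 = A$115,293.00; cap = 10% × A$768,620.00 = A$76,862.00 → penalty = A$76,862.00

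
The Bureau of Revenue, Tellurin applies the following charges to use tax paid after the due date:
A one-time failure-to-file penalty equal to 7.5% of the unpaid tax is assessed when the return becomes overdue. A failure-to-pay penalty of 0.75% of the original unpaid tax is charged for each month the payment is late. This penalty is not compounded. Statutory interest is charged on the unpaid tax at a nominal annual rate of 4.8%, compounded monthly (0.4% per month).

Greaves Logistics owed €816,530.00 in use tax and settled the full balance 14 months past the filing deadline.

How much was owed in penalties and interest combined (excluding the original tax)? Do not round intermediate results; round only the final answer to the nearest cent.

Failure-to-file penalty: 7.5% × €816,530.00 = €61,239.75
Failure-to-pay penalty = 0.75% × €816,530.00 × 14 mo = €85,735.65
Interest: €816,530.00 × ((1 + 0.004)^14 − 1) = €816,530.00 × 0.0574796… = €46,933.7805…
Penalties + interest = €146,975.4000 + €46,933.7805… = €193,909.18

€193,909.18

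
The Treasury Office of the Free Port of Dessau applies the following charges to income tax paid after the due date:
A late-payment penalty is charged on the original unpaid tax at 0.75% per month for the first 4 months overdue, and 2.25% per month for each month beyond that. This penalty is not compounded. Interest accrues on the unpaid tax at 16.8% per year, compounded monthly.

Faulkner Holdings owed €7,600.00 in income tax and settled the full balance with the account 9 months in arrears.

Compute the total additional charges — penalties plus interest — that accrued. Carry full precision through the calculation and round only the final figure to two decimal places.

€2,096.01

Penalty, months 1–4: 4 × 0.75% × €7,600.00 = €228.00
Penalty, months 5–9: 5 × 2.25% × €7,600.00 = €855.00
Interest (16.8%/yr ÷ 12 = 1.4%/month): €7,600.00 × ((1 + 0.014)^9 − 1) = €1,013.0147…
Penalties + interest = €1,083.0000 + €1,013.0147… = €2,096.01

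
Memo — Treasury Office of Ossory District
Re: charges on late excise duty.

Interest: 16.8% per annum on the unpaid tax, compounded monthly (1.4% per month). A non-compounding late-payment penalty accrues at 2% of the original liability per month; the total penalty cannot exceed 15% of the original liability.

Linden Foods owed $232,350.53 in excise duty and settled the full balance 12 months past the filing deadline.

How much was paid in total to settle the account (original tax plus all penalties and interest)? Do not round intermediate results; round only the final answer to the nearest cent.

Penalty (uncapped): 12 × 2% × $232,350.53 = $55,764.13…; cap = 15% × $232,350.53 = $34,852.58… → penalty = $34,852.58…
Interest: $232,350.53 × ((1 + 0.014)^12 − 1) = $232,350.53 × 0.1815591… = $42,185.3598…
Total = $232,350.53 + $34,852.5795 + $42,185.3598… = $309,388.47

$309,388.47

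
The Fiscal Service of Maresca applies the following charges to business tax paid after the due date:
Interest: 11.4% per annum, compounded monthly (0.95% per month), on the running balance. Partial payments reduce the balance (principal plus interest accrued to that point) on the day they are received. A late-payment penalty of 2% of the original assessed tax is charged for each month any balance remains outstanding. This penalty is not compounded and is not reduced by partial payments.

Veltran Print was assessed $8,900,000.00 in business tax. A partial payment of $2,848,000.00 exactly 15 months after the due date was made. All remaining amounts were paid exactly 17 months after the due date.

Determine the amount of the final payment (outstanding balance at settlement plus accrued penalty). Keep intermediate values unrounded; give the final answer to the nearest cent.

Balance at month 15: $8,900,000.0000 × (1 + 0.0095)^15 = $10,256,161.6166…
After $2,848,000.00 payment: $10,256,161.6166… − $2,848,000.00 = $7,408,161.6166…
Balance at month 17: $7,408,161.6166… × (1 + 0.0095)^2 = $7,549,585.2739…
Penalty: 17 × 2% × $8,900,000.00 = $3,026,000.00
Final settlement = outstanding balance + penalty = $7,549,585.2739… + $3,026,000.00 = $10,575,585.27

$10,575,585.27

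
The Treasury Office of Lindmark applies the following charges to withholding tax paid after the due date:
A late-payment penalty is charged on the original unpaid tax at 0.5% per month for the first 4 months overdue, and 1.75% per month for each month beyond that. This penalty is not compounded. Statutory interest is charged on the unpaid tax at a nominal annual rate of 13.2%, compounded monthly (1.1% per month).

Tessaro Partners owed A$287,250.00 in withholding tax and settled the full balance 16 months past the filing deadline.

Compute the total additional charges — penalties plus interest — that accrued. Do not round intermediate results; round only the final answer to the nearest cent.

A$121,016.34

Penalty, months 1–4: 4 × 0.5% × A$287,250.00 = A$5,745.00
Penalty, months 5–16: 12 × 1.75% × A$287,250.00 = A$60,322.50
Interest: A$287,250.00 × ((1 + 0.011)^16 − 1) = A$287,250.00 × 0.1912927… = A$54,948.8351…
Penalties + interest = A$66,067.5000 + A$54,948.8351… = A$121,016.34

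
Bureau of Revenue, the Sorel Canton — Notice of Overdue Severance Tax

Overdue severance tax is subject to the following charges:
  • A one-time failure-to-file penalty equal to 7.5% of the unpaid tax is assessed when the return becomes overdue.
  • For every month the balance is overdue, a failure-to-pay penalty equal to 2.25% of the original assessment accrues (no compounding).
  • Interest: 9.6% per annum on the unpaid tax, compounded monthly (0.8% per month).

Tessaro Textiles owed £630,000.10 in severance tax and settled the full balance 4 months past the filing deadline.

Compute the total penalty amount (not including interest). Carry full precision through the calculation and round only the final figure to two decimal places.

Failure-to-file penalty: 7.5% × £630,000.10 = £47,250.01…
Failure-to-pay penalty = 2.25% × £630,000.10 × 4 mo = £56,700.01…
Total penalty = £47,250.01… + £56,700.01… = £103,950.02

£103,950.02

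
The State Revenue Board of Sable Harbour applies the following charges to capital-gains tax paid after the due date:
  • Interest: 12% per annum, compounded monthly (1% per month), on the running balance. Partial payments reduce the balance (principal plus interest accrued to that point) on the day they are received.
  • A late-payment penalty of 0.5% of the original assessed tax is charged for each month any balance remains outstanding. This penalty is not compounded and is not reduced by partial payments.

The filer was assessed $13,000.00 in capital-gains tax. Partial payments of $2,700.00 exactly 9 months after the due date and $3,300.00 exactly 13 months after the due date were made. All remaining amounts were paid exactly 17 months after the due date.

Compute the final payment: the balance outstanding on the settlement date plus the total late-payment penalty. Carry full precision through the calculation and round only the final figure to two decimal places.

Balance at month 9: $13,000.0000 × (1 + 0.01)^9 = $14,217.9085…
After $2,700.00 payment: $14,217.9085… − $2,700.00 = $11,517.9085…
Balance at month 13: $11,517.9085… × (1 + 0.01)^4 = $11,985.5818…
After $3,300.00 payment: $11,985.5818… − $3,300.00 = $8,685.5818…
Balance at month 17: $8,685.5818… × (1 + 0.01)^4 = $9,038.2513…
Penalty: 17 × 0.5% × $13,000.00 = $1,105.00
Final settlement = outstanding balance + penalty = $9,038.2513… + $1,105.00 = $10,143.25

$10,143.25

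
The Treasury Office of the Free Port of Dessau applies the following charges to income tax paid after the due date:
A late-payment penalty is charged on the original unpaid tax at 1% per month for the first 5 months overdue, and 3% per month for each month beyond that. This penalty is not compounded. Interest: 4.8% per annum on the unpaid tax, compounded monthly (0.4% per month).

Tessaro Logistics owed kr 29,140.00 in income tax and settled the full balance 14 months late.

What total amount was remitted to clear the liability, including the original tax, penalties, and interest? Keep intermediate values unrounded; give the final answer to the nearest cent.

Penalty, months 1–5: 5 × 1% × kr 29,140.00 = kr 1,457.00
Penalty, months 6–14: 9 × 3% × kr 29,140.00 = kr 7,867.80
Interest: kr 29,140.00 × ((1 + 0.004)^14 − 1) = kr 29,140.00 × 0.0574796… = kr 1,674.9542…
Total = kr 29,140.00 + kr 9,324.8000 + kr 1,674.9542… = kr 40,139.75

kr 40,139.75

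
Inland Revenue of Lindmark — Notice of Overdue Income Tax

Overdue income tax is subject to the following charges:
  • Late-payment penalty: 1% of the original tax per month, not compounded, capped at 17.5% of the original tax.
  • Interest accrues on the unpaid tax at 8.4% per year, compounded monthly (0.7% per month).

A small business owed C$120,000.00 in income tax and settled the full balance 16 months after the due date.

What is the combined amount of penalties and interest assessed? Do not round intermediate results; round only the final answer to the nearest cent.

Penalty: 16 × 1% × C$120,000.00 = C$19,200.00 (below the 17.5% cap of C$21,000.00)
Interest: C$120,000.00 × ((1 + 0.007)^16 − 1) = C$120,000.00 × 0.1180765… = C$14,169.1829…
Penalties + interest = C$19,200.0000 + C$14,169.1829… = C$33,369.18

C$33,369.18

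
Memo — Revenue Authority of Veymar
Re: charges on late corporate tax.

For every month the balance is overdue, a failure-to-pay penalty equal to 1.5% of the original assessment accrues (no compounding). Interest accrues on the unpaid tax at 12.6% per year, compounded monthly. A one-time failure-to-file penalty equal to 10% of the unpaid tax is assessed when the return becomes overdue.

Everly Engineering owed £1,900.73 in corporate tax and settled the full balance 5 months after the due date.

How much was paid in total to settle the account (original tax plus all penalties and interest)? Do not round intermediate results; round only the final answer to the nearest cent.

Failure-to-file penalty: 10% × £1,900.73 = £190.07…
Failure-to-pay penalty: 5 × 1.5% × £1,900.73 = £142.55…
Interest (12.6%/yr ÷ 12 = 1.05%/month): £1,900.73 × ((1 + 0.0105)^5 − 1) = £101.9060…
Total = £1,900.73 + £332.6278… + £101.9060… = £2,335.26

£2,335.26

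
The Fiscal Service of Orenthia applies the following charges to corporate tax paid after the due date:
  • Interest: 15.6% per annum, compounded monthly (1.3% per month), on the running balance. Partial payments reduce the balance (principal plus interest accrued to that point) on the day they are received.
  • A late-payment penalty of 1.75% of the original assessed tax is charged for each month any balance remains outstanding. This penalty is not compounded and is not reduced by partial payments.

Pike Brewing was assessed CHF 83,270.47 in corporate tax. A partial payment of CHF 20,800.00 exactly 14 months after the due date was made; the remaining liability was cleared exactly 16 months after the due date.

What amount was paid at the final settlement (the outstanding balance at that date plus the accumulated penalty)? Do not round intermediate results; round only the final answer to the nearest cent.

Balance at month 14: CHF 83,270.4700 × (1 + 0.013)^14 = CHF 99,775.3479…
After CHF 20,800.00 payment: CHF 99,775.3479… − CHF 20,800.00 = CHF 78,975.3479…
Balance at month 16: CHF 78,975.3479… × (1 + 0.013)^2 = CHF 81,042.0538…
Penalty: 16 × 1.75% × CHF 83,270.47 = CHF 23,315.73…
Final settlement = outstanding balance + penalty = CHF 81,042.0538… + CHF 23,315.73… = CHF 104,357.79

CHF 104,357.79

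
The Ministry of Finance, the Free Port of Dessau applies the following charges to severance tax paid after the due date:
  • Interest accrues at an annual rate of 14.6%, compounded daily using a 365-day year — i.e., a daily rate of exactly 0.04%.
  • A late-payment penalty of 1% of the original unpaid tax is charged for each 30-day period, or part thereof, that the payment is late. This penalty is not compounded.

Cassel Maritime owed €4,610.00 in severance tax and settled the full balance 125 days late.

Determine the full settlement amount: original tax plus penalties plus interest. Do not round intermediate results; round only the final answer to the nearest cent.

Penalty periods: ⌈125/30⌉ = 5; penalty = 5 × 1% × €4,610.00 = €230.50
Interest: €4,610.00 × ((1 + 0.0004)^125 − 1) = €4,610.00 × 0.05126059… = €236.3113…
Total = €4,610.00 + €230.5000 + €236.3113… = €5,076.81

€5,076.81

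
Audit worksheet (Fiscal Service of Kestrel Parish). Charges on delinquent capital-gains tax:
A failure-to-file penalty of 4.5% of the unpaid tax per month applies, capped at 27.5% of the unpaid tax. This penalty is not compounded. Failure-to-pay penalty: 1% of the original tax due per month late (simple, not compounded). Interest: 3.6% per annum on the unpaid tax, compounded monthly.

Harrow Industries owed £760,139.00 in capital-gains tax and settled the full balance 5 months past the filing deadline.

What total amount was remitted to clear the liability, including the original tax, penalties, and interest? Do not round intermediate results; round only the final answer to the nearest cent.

Failure-to-file: 5 × 4.5% × £760,139.00 = £171,031.28… (under the 27.5% cap)
Failure-to-pay penalty: 5 × 1% × £760,139.00 = £38,006.95
Interest (3.6%/yr ÷ 12 = 0.3%/month): £760,139.00 × ((1 + 0.003)^5 − 1) = £11,470.7031…
Total = £760,139.00 + £209,038.2250 + £11,470.7031… = £980,647.93

£980,647.93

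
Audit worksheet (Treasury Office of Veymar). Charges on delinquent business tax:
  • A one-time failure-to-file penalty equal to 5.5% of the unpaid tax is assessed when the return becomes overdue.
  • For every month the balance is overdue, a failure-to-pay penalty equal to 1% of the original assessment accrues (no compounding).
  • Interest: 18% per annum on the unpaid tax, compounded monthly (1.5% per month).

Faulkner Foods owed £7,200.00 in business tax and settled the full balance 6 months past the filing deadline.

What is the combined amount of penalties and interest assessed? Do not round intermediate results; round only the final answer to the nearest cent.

Failure-to-file penalty: 5.5% × £7,200.00 = £396.00
Failure-to-pay penalty: 6 × 1% × £7,200.00 = £432.00
Interest: £7,200.00 × ((1 + 0.015)^6 − 1) = £7,200.00 × 0.0934433… = £672.7915…
Penalties + interest = £828.0000 + £672.7915… = £1,500.79

£1,500.79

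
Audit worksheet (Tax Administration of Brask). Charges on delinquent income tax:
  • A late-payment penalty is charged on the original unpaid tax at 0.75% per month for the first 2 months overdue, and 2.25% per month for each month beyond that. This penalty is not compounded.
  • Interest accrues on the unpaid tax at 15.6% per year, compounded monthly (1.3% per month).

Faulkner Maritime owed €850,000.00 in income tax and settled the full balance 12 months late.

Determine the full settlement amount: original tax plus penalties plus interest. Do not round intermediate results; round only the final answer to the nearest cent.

€1,196,504.01

Penalty, months 1–2: 2 × 0.75% × €850,000.00 = €12,750.00
Penalty, months 3–12: 10 × 2.25% × €850,000.00 = €191,250.00
Interest: €850,000.00 × ((1 + 0.013)^12 − 1) = €850,000.00 × 0.1676518… = €142,504.0098…
Total = €850,000.00 + €204,000.0000 + €142,504.0098… = €1,196,504.01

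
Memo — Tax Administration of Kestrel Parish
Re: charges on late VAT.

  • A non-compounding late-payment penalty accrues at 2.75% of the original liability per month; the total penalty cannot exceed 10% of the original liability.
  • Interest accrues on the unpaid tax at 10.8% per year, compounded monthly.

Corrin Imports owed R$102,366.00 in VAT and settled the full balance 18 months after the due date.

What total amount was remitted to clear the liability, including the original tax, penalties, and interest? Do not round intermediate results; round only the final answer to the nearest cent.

Penalty (uncapped): 18 × 2.75% × R$102,366.00 = R$50,671.17; cap = 10% × R$102,366.00 = R$10,236.60 → penalty = R$10,236.60
Interest (10.8%/yr ÷ 12 = 0.9%/month): R$102,366.00 × ((1 + 0.009)^18 − 1) = R$17,914.9157…
Total = R$102,366.00 + R$10,236.6000 + R$17,914.9157… = R$130,517.52

R$130,517.52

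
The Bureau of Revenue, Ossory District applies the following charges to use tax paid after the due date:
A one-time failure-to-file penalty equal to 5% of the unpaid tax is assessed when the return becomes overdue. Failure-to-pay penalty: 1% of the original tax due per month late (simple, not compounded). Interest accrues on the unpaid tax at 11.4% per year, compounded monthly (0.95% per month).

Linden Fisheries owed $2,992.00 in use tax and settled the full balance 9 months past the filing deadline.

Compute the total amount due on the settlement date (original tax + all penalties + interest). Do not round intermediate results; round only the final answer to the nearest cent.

Failure-to-file penalty: 5% × $2,992.00 = $149.60
Failure-to-pay penalty: 9 × 1% × $2,992.00 = $269.28
Interest: $2,992.00 × ((1 + 0.0095)^9 − 1) = $2,992.00 × 0.0888221… = $265.7556…
Total = $2,992.00 + $418.8800 + $265.7556… = $3,676.64

$3,676.64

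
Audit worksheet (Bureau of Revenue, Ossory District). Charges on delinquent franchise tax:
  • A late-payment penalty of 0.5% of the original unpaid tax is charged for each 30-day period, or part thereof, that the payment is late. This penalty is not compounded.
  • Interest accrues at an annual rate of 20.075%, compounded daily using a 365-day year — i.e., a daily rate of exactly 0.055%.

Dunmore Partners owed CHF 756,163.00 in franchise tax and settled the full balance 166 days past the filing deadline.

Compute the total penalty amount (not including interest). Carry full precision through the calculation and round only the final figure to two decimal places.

CHF 22,684.89

Penalty periods: ⌈166/30⌉ = 6; penalty = 6 × 0.5% × CHF 756,163.00 = CHF 22,684.89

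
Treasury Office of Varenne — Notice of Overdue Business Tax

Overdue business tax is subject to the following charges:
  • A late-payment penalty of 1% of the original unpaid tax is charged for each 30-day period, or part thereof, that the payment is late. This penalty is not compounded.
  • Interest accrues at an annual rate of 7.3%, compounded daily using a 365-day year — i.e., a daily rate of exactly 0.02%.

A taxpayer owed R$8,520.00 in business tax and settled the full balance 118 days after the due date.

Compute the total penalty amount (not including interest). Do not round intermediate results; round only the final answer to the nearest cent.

Penalty periods: ⌈118/30⌉ = 4; penalty = 4 × 1% × R$8,520.00 = R$340.80

R$340.80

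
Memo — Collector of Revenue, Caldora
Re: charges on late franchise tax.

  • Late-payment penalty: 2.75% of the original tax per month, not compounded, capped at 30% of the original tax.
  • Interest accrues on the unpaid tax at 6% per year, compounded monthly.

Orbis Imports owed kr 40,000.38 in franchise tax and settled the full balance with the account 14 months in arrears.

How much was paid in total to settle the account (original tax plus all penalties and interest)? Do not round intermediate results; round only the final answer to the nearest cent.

Penalty (uncapped): 14 × 2.75% × kr 40,000.38 = kr 15,400.15…; cap = 30% × kr 40,000.38 = kr 12,000.11… → penalty = kr 12,000.11…
Interest (6%/yr ÷ 12 = 0.5%/month): kr 40,000.38 × ((1 + 0.005)^14 − 1) = kr 2,892.8728…
Total = kr 40,000.38 + kr 12,000.1140 + kr 2,892.8728… = kr 54,893.37

kr 54,893.37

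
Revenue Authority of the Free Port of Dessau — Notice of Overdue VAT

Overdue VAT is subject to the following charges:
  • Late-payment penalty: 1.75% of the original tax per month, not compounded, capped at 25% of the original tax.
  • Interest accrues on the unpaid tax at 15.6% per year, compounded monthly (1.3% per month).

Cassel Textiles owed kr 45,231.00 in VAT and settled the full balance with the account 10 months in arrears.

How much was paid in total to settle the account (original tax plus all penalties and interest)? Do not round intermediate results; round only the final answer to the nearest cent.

kr 59,382.64

Penalty: 10 × 1.75% × kr 45,231.00 = kr 7,915.43… (below the 25% cap of kr 11,307.75)
Interest: kr 45,231.00 × ((1 + 0.013)^10 − 1) = kr 45,231.00 × 0.1378747… = kr 6,236.2120…
Total = kr 45,231.00 + kr 7,915.4250 + kr 6,236.2120… = kr 59,382.64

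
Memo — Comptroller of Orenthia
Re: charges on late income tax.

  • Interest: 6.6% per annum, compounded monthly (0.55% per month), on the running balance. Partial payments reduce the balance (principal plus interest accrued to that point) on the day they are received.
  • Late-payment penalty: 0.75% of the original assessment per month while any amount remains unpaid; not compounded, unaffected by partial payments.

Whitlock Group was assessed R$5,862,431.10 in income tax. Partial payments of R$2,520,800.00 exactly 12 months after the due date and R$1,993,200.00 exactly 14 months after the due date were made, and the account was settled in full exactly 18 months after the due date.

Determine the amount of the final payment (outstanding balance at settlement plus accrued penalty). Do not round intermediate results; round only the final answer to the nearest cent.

R$2,619,633.21

Balance at month 12: R$5,862,431.1000 × (1 + 0.0055)^12 = R$6,261,273.1549…
After R$2,520,800.00 payment: R$6,261,273.1549… − R$2,520,800.00 = R$3,740,473.1549…
Balance at month 14: R$3,740,473.1549… × (1 + 0.0055)^2 = R$3,781,731.5089…
After R$1,993,200.00 payment: R$3,781,731.5089… − R$1,993,200.00 = R$1,788,531.5089…
Balance at month 18: R$1,788,531.5089… × (1 + 0.0055)^4 = R$1,828,205.0125…
Penalty: 18 × 0.75% × R$5,862,431.10 = R$791,428.20…
Final settlement = outstanding balance + penalty = R$1,828,205.0125… + R$791,428.20… = R$2,619,633.21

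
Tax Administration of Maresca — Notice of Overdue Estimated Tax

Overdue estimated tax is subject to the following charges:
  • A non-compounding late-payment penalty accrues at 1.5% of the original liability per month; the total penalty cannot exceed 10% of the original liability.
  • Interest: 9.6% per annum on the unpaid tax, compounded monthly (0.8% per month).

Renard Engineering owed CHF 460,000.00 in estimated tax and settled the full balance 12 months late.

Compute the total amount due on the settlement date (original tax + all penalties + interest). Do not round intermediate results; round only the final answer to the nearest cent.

Penalty (uncapped): 12 × 1.5% × CHF 460,000.00 = CHF 82,800.00; cap = 10% × CHF 460,000.00 = CHF 46,000.00 → penalty = CHF 46,000.00
Interest: CHF 460,000.00 × ((1 + 0.008)^12 − 1) = CHF 460,000.00 × 0.1003387… = CHF 46,155.7991…
Total = CHF 460,000.00 + CHF 46,000.0000 + CHF 46,155.7991… = CHF 552,155.80

CHF 552,155.80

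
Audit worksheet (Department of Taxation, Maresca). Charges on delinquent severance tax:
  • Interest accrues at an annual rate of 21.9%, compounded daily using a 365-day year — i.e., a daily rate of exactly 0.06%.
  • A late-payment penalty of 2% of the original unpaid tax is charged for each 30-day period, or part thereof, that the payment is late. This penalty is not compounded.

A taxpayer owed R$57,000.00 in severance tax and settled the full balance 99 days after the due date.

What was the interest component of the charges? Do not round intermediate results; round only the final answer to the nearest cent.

Interest: R$57,000.00 × ((1 + 0.0006)^99 − 1) = R$57,000.00 × 0.06118073… = R$3,487.3018…

R$3,487.30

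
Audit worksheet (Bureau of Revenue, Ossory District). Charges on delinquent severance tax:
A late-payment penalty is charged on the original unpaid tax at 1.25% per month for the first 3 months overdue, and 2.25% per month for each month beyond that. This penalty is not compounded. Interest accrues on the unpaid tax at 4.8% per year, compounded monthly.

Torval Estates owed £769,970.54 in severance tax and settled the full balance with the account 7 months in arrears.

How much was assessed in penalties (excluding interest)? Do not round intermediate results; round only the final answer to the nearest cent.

Penalty, months 1–3: 3 × 1.25% × £769,970.54 = £28,873.90…
Penalty, months 4–7: 4 × 2.25% × £769,970.54 = £69,297.35…
Total penalty = £28,873.90… + £69,297.35… = £98,171.24

£98,171.24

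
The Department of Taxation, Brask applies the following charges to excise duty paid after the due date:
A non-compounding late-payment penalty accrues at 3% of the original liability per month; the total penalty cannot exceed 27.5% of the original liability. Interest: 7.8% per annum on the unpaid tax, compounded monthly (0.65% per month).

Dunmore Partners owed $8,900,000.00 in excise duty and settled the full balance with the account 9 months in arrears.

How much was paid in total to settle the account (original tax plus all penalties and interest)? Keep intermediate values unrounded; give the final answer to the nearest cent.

Penalty: 9 × 3% × $8,900,000.00 = $2,403,000.00 (below the 27.5% cap of $2,447,500.00)
Interest: $8,900,000.00 × ((1 + 0.0065)^9 − 1) = $8,900,000.00 × 0.0600443… = $534,394.2245…
Total = $8,900,000.00 + $2,403,000.0000 + $534,394.2245… = $11,837,394.22

$11,837,394.22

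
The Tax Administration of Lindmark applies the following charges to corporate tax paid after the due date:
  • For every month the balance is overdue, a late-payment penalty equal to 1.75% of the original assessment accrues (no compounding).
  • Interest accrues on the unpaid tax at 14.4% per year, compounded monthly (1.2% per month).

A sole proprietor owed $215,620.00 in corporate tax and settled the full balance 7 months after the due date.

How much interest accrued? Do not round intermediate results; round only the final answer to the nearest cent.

Interest: $215,620.00 × ((1 + 0.012)^7 − 1) = $215,620.00 × 0.0870852… = $18,777.3132…

$18,777.31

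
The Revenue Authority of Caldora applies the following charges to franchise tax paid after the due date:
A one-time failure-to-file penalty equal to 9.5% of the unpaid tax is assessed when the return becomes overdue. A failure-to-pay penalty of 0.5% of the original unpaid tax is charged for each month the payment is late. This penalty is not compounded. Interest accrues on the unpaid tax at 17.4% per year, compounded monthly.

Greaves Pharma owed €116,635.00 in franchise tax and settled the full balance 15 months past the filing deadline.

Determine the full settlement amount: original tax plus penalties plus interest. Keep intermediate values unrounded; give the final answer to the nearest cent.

Failure-to-file penalty: 9.5% × €116,635.00 = €11,080.33…
Failure-to-pay penalty: 15 × 0.5% × €116,635.00 = €8,747.63…
Interest (17.4%/yr ÷ 12 = 1.45%/month): €116,635.00 × ((1 + 0.0145)^15 − 1) = €28,112.0309…
Total = €116,635.00 + €19,827.9500 + €28,112.0309… = €164,574.98

€164,574.98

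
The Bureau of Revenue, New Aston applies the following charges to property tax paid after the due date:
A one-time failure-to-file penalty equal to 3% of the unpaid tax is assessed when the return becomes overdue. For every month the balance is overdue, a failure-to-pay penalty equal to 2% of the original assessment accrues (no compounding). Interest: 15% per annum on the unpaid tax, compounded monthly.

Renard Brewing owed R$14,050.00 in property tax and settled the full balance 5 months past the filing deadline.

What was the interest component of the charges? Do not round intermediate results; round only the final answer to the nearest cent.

Interest (15%/yr ÷ 12 = 1.25%/month): R$14,050.00 × ((1 + 0.0125)^5 − 1) = R$900.3543…

R$900.35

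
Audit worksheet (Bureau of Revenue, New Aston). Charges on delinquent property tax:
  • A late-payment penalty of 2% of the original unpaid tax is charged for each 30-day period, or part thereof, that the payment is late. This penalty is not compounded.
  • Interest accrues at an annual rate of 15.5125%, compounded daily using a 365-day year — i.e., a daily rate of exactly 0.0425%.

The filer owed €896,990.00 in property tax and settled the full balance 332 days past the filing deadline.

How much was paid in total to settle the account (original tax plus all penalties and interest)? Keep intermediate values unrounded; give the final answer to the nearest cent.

€1,248,166.32

Penalty periods: ⌈332/30⌉ = 12; penalty = 12 × 2% × €896,990.00 = €215,277.60
Interest: €896,990.00 × ((1 + 0.000425)^332 − 1) = €896,990.00 × 0.15150528… = €135,898.7202…
Total = €896,990.00 + €215,277.6000 + €135,898.7202… = €1,248,166.32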